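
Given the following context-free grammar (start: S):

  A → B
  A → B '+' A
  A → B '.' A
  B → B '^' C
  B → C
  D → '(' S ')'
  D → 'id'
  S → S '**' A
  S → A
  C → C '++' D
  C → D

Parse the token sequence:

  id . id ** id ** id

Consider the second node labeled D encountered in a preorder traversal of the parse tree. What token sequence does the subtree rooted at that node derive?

[S [S [S [A [B [C [D id]]] . [A [B [C [D id]]]]]] ** [A [B [C [D id]]]]] ** [A [B [C [D id]]]]]

id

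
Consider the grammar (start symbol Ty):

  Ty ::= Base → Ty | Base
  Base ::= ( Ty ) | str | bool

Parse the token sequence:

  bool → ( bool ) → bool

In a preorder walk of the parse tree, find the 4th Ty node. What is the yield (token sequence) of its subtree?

bool

[Ty [Base bool] → [Ty [Base ( [Ty [Base bool]] )] → [Ty [Base bool]]]]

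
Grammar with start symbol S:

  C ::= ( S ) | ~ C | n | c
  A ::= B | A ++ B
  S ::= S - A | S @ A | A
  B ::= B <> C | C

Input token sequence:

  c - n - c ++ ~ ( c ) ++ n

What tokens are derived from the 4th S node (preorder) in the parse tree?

[S [S [S [A [B [C c]]]] - [A [B [C n]]]] - [A [A [A [B [C c]]] ++ [B [C ~ [C ( [S [A [B [C c]]]] )]]]] ++ [B [C n]]]]

c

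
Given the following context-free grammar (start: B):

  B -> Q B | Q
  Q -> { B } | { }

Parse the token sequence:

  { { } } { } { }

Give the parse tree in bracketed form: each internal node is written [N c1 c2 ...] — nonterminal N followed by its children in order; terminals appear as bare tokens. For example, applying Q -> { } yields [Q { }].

[B [Q { [B [Q { }]] }] [B [Q { }] [B [Q { }]]]]

B
Q B
{ B } B
{ Q } B
{ { } } B
{ { } } Q B
{ { } } { } B
{ { } } { } Q
{ { } } { } { }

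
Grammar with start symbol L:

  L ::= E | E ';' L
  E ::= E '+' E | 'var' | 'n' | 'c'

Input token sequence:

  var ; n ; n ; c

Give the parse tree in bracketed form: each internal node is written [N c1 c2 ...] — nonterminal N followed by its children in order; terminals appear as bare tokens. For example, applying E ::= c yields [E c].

L
E ; L
var ; L
var ; E ; L
var ; n ; L
var ; n ; E ; L
var ; n ; n ; L
var ; n ; n ; E
var ; n ; n ; c

[L [E var] ; [L [E n] ; [L [E n] ; [L [E c]]]]]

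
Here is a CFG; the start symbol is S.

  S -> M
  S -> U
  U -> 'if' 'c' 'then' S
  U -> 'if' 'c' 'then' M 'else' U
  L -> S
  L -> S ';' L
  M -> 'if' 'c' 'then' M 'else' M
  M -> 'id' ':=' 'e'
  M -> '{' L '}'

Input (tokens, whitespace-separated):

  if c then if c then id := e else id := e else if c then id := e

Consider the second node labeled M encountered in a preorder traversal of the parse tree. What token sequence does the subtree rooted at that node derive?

[S [U if c then [M if c then [M id := e] else [M id := e]] else [U if c then [S [M id := e]]]]]

id := e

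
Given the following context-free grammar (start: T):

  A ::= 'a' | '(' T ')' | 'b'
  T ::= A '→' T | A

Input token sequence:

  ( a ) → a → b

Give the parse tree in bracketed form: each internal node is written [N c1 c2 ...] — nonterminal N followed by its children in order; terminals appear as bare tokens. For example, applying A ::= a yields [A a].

T
A → T
( T ) → T
( A ) → T
( a ) → T
( a ) → A → T
( a ) → a → T
( a ) → a → A
( a ) → a → b

[T [A ( [T [A a]] )] → [T [A a] → [T [A b]]]]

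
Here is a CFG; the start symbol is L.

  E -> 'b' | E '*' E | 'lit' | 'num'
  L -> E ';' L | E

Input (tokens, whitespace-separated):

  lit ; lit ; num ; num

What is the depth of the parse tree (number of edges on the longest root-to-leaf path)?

[L [E lit] ; [L [E lit] ; [L [E num] ; [L [E num]]]]]

5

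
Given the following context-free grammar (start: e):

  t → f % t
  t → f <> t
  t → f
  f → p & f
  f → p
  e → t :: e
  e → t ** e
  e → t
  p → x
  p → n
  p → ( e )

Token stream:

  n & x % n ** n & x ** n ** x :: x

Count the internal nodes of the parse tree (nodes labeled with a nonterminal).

[e [t [f [p n] & [f [p x]]] % [t [f [p n]]]] ** [e [t [f [p n] & [f [p x]]]] ** [e [t [f [p n]]] ** [e [t [f [p x]]] :: [e [t [f [p x]]]]]]]]

27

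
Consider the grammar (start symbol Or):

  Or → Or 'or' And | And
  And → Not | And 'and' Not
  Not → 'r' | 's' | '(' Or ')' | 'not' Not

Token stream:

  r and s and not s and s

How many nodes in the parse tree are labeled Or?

[Or [And [And [And [And [Not r]] and [Not s]] and [Not not [Not s]]] and [Not s]]]

1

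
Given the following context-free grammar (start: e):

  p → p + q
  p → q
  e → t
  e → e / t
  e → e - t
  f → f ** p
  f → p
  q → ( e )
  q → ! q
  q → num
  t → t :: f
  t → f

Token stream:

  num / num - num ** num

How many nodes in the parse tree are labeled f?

4

[e [e [e [t [f [p [q num]]]]] / [t [f [p [q num]]]]] - [t [f [f [p [q num]]] ** [p [q num]]]]]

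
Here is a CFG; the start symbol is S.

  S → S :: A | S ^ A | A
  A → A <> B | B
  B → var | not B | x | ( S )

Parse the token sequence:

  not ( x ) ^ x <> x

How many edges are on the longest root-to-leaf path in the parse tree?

8

[S [S [A [B not [B ( [S [A [B x]]] )]]]] ^ [A [A [B x]] <> [B x]]]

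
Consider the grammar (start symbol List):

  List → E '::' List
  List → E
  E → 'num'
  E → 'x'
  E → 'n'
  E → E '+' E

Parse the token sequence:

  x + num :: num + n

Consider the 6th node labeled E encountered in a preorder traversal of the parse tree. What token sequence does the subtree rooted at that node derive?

[List [E [E x] + [E num]] :: [List [E [E num] + [E n]]]]

n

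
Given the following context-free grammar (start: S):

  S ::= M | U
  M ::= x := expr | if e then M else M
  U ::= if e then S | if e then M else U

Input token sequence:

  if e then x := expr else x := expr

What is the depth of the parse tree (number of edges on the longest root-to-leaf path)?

[S [M if e then [M x := expr] else [M x := expr]]]

3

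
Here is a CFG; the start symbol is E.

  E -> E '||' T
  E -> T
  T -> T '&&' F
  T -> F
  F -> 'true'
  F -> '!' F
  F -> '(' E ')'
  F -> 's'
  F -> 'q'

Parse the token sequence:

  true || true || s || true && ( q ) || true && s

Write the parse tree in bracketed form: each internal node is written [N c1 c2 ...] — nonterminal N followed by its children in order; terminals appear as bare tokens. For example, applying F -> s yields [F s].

E
E || T
E || T || T
E || T || T || T
E || T || T || T || T
T || T || T || T || T
F || T || T || T || T
true || T || T || T || T
true || F || T || T || T
true || true || T || T || T
true || true || F || T || T
true || true || s || T || T
true || true || s || T && F || T
true || true || s || F && F || T
true || true || s || true && F || T
true || true || s || true && ( E ) || T
true || true || s || true && ( T ) || T
true || true || s || true && ( F ) || T
true || true || s || true && ( q ) || T
true || true || s || true && ( q ) || T && F
true || true || s || true && ( q ) || F && F
true || true || s || true && ( q ) || true && F
true || true || s || true && ( q ) || true && s

[E [E [E [E [E [T [F true]]] || [T [F true]]] || [T [F s]]] || [T [T [F true]] && [F ( [E [T [F q]]] )]]] || [T [T [F true]] && [F s]]]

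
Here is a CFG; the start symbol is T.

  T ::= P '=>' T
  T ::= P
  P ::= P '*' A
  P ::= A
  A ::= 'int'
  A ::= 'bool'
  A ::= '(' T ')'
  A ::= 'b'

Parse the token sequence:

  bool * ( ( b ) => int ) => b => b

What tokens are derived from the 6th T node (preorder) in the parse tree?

[T [P [P [A bool]] * [A ( [T [P [A ( [T [P [A b]]] )]] => [T [P [A int]]]] )]] => [T [P [A b]] => [T [P [A b]]]]]

b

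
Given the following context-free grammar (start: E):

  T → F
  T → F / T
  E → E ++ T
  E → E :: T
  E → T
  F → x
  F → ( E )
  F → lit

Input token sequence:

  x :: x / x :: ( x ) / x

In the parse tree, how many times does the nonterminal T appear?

6

[E [E [E [T [F x]]] :: [T [F x] / [T [F x]]]] :: [T [F ( [E [T [F x]]] )] / [T [F x]]]]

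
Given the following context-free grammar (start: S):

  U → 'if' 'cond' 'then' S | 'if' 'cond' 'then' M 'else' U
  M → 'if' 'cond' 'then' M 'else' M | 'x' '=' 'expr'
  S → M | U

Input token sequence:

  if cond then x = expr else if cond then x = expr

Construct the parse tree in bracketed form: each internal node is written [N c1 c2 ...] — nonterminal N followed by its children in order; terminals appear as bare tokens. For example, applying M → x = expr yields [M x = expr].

[S [U if cond then [M x = expr] else [U if cond then [S [M x = expr]]]]]

S
U
if cond then M else U
if cond then x = expr else U
if cond then x = expr else if cond then S
if cond then x = expr else if cond then M
if cond then x = expr else if cond then x = expr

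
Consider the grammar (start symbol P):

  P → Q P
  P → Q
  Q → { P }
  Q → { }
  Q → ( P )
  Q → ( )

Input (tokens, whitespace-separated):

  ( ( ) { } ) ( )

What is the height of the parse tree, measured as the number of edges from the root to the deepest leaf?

5

[P [Q ( [P [Q ( )] [P [Q { }]]] )] [P [Q ( )]]]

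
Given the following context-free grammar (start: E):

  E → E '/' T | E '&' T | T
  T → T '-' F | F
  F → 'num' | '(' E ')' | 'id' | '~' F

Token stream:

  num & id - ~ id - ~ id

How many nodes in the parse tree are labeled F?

6

[E [E [T [F num]]] & [T [T [T [F id]] - [F ~ [F id]]] - [F ~ [F id]]]]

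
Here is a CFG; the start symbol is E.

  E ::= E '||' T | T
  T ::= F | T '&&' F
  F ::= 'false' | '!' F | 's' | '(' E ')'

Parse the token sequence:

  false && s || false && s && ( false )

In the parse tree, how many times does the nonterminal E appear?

3

[E [E [T [T [F false]] && [F s]]] || [T [T [T [F false]] && [F s]] && [F ( [E [T [F false]]] )]]]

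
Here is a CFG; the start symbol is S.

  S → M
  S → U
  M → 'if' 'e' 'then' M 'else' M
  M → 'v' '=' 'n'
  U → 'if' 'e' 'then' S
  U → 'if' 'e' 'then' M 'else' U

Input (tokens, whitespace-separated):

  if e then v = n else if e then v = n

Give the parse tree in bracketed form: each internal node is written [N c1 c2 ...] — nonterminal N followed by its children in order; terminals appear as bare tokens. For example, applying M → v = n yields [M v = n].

[S [U if e then [M v = n] else [U if e then [S [M v = n]]]]]

S
U
if e then M else U
if e then v = n else U
if e then v = n else if e then S
if e then v = n else if e then M
if e then v = n else if e then v = n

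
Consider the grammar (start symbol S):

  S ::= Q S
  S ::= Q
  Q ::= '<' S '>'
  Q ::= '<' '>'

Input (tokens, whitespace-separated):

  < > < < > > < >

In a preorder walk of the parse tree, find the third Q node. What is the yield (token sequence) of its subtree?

[S [Q < >] [S [Q < [S [Q < >]] >] [S [Q < >]]]]

< >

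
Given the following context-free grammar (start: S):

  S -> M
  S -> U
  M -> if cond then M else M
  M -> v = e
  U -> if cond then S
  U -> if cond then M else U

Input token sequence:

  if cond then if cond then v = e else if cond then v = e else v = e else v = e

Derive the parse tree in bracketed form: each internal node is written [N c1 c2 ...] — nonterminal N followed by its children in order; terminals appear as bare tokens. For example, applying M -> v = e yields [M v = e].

[S [M if cond then [M if cond then [M v = e] else [M if cond then [M v = e] else [M v = e]]] else [M v = e]]]

S
M
if cond then M else M
if cond then if cond then M else M else M
if cond then if cond then v = e else M else M
if cond then if cond then v = e else if cond then M else M else M
if cond then if cond then v = e else if cond then v = e else M else M
if cond then if cond then v = e else if cond then v = e else v = e else M
if cond then if cond then v = e else if cond then v = e else v = e else v = e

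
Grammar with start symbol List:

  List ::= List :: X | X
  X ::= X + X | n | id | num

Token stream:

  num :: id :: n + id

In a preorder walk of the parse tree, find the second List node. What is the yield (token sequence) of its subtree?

num :: id

[List [List [List [X num]] :: [X id]] :: [X [X n] + [X id]]]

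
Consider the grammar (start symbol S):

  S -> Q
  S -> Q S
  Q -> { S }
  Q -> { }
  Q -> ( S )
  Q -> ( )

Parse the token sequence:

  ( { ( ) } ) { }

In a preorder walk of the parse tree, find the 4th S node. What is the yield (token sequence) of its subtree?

{ }

[S [Q ( [S [Q { [S [Q ( )]] }]] )] [S [Q { }]]]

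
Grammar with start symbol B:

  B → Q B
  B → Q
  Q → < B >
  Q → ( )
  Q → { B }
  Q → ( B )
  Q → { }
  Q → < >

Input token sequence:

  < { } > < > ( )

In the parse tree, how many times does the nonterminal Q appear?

[B [Q < [B [Q { }]] >] [B [Q < >] [B [Q ( )]]]]

4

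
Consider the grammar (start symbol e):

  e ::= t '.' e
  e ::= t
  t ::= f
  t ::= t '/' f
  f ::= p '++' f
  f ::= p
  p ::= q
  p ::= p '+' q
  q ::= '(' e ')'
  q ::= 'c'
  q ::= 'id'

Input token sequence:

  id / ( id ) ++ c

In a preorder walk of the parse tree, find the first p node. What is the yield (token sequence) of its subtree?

id

[e [t [t [f [p [q id]]]] / [f [p [q ( [e [t [f [p [q id]]]]] )]] ++ [f [p [q c]]]]]]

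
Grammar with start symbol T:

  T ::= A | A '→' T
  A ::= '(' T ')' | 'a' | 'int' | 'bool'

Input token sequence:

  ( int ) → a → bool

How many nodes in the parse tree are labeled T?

4

[T [A ( [T [A int]] )] → [T [A a] → [T [A bool]]]]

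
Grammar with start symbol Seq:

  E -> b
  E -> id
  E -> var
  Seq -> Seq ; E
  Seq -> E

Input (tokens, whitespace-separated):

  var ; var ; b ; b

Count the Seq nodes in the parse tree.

4

[Seq [Seq [Seq [Seq [E var]] ; [E var]] ; [E b]] ; [E b]]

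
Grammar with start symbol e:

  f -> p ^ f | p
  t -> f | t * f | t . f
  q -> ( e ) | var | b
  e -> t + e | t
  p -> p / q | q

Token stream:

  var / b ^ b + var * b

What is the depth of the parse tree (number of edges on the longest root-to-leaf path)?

7

[e [t [f [p [p [q var]] / [q b]] ^ [f [p [q b]]]]] + [e [t [t [f [p [q var]]]] * [f [p [q b]]]]]]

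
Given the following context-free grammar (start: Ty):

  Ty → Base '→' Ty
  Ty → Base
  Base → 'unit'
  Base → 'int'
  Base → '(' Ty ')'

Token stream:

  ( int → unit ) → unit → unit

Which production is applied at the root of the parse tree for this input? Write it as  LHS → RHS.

[Ty [Base ( [Ty [Base int] → [Ty [Base unit]]] )] → [Ty [Base unit] → [Ty [Base unit]]]]

Ty → Base '→' Ty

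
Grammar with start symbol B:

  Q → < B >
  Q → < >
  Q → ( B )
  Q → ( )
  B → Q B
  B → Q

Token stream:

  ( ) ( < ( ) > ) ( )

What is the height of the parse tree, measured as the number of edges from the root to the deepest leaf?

7

[B [Q ( )] [B [Q ( [B [Q < [B [Q ( )]] >]] )] [B [Q ( )]]]]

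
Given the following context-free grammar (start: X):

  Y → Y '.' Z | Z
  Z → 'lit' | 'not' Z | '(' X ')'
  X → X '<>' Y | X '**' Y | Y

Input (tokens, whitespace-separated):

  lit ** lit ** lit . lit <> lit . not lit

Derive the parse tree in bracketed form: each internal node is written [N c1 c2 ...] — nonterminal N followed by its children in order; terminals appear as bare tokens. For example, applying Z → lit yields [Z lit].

[X [X [X [X [Y [Z lit]]] ** [Y [Z lit]]] ** [Y [Y [Z lit]] . [Z lit]]] <> [Y [Y [Z lit]] . [Z not [Z lit]]]]

X
X <> Y
X ** Y <> Y
X ** Y ** Y <> Y
Y ** Y ** Y <> Y
Z ** Y ** Y <> Y
lit ** Y ** Y <> Y
lit ** Z ** Y <> Y
lit ** lit ** Y <> Y
lit ** lit ** Y . Z <> Y
lit ** lit ** Z . Z <> Y
lit ** lit ** lit . Z <> Y
lit ** lit ** lit . lit <> Y
lit ** lit ** lit . lit <> Y . Z
lit ** lit ** lit . lit <> Z . Z
lit ** lit ** lit . lit <> lit . Z
lit ** lit ** lit . lit <> lit . not Z
lit ** lit ** lit . lit <> lit . not lit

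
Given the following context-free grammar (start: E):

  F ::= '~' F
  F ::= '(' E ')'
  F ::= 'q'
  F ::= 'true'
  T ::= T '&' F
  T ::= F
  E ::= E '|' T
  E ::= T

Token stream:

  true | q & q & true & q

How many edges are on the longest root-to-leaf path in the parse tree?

6

[E [E [T [F true]]] | [T [T [T [T [F q]] & [F q]] & [F true]] & [F q]]]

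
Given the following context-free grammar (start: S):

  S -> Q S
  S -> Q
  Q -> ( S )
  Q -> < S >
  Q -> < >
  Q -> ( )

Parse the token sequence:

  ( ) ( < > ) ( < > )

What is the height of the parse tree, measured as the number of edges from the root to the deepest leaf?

6

[S [Q ( )] [S [Q ( [S [Q < >]] )] [S [Q ( [S [Q < >]] )]]]]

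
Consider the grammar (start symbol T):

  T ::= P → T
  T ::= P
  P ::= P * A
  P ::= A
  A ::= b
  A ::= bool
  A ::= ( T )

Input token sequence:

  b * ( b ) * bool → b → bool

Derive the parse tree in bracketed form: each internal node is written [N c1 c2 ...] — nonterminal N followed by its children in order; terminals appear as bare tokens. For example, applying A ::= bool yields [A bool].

T
P → T
P * A → T
P * A * A → T
A * A * A → T
b * A * A → T
b * ( T ) * A → T
b * ( P ) * A → T
b * ( A ) * A → T
b * ( b ) * A → T
b * ( b ) * bool → T
b * ( b ) * bool → P → T
b * ( b ) * bool → A → T
b * ( b ) * bool → b → T
b * ( b ) * bool → b → P
b * ( b ) * bool → b → A
b * ( b ) * bool → b → bool

[T [P [P [P [A b]] * [A ( [T [P [A b]]] )]] * [A bool]] → [T [P [A b]] → [T [P [A bool]]]]]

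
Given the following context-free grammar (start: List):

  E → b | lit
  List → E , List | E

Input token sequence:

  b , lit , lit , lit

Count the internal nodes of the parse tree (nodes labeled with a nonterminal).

8

[List [E b] , [List [E lit] , [List [E lit] , [List [E lit]]]]]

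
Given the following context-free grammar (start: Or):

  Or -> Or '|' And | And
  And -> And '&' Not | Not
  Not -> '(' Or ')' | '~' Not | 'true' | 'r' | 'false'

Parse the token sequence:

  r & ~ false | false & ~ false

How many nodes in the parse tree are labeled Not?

[Or [Or [And [And [Not r]] & [Not ~ [Not false]]]] | [And [And [Not false]] & [Not ~ [Not false]]]]

6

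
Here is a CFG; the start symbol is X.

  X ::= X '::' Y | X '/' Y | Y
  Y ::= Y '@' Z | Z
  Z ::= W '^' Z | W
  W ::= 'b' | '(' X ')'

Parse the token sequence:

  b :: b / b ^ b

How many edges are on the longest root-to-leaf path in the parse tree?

6

[X [X [X [Y [Z [W b]]]] :: [Y [Z [W b]]]] / [Y [Z [W b] ^ [Z [W b]]]]]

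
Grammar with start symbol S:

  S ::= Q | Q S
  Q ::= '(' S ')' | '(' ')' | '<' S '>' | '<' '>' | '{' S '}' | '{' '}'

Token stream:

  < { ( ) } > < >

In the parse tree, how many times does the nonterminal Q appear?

[S [Q < [S [Q { [S [Q ( )]] }]] >] [S [Q < >]]]

4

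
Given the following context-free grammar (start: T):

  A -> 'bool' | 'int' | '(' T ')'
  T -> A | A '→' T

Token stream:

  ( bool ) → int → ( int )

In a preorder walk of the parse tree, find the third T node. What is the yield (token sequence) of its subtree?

[T [A ( [T [A bool]] )] → [T [A int] → [T [A ( [T [A int]] )]]]]

int → ( int )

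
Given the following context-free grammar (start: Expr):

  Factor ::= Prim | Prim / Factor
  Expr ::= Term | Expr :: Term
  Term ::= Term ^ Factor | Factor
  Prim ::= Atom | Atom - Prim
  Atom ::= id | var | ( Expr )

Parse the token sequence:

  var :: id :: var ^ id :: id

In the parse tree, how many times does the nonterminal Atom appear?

5

[Expr [Expr [Expr [Expr [Term [Factor [Prim [Atom var]]]]] :: [Term [Factor [Prim [Atom id]]]]] :: [Term [Term [Factor [Prim [Atom var]]]] ^ [Factor [Prim [Atom id]]]]] :: [Term [Factor [Prim [Atom id]]]]]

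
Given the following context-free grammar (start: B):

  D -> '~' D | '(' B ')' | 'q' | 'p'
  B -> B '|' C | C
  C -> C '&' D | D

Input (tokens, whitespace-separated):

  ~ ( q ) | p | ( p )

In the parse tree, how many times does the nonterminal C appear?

[B [B [B [C [D ~ [D ( [B [C [D q]]] )]]]] | [C [D p]]] | [C [D ( [B [C [D p]]] )]]]

5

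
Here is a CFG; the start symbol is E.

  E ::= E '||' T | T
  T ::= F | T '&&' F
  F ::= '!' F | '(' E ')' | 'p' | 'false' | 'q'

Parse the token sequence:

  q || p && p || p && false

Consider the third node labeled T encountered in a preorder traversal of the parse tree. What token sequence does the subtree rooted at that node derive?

p

[E [E [E [T [F q]]] || [T [T [F p]] && [F p]]] || [T [T [F p]] && [F false]]]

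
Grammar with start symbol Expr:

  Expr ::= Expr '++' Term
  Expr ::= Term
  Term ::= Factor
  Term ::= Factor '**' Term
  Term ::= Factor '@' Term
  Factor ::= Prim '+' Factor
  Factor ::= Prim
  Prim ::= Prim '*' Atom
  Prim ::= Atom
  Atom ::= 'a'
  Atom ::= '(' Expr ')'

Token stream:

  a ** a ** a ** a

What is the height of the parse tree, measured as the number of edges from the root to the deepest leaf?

[Expr [Term [Factor [Prim [Atom a]]] ** [Term [Factor [Prim [Atom a]]] ** [Term [Factor [Prim [Atom a]]] ** [Term [Factor [Prim [Atom a]]]]]]]]

8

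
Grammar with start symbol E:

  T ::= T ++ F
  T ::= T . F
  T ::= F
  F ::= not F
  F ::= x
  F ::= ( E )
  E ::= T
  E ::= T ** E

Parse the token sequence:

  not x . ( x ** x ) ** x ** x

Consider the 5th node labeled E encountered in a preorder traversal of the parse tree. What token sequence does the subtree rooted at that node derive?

x

[E [T [T [F not [F x]]] . [F ( [E [T [F x]] ** [E [T [F x]]]] )]] ** [E [T [F x]] ** [E [T [F x]]]]]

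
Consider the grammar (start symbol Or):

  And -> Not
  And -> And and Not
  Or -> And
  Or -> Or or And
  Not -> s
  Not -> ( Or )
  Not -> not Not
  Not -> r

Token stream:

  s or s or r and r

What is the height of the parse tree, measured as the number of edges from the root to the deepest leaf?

[Or [Or [Or [And [Not s]]] or [And [Not s]]] or [And [And [Not r]] and [Not r]]]

5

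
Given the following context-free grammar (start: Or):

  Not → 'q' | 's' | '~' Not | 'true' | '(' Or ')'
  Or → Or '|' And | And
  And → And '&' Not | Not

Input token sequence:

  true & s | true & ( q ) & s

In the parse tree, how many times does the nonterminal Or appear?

[Or [Or [And [And [Not true]] & [Not s]]] | [And [And [And [Not true]] & [Not ( [Or [And [Not q]]] )]] & [Not s]]]

3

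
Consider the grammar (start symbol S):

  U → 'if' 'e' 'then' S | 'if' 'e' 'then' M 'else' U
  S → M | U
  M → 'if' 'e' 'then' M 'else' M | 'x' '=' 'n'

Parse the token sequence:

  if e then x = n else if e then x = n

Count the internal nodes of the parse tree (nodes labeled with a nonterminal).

6

[S [U if e then [M x = n] else [U if e then [S [M x = n]]]]]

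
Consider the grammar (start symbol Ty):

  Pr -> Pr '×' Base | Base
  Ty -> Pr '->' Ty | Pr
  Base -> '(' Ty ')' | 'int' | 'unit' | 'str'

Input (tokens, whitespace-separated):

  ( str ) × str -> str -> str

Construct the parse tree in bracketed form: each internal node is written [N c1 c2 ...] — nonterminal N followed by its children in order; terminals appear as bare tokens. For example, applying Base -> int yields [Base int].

[Ty [Pr [Pr [Base ( [Ty [Pr [Base str]]] )]] × [Base str]] -> [Ty [Pr [Base str]] -> [Ty [Pr [Base str]]]]]

Ty
Pr -> Ty
Pr × Base -> Ty
Base × Base -> Ty
( Ty ) × Base -> Ty
( Pr ) × Base -> Ty
( Base ) × Base -> Ty
( str ) × Base -> Ty
( str ) × str -> Ty
( str ) × str -> Pr -> Ty
( str ) × str -> Base -> Ty
( str ) × str -> str -> Ty
( str ) × str -> str -> Pr
( str ) × str -> str -> Base
( str ) × str -> str -> str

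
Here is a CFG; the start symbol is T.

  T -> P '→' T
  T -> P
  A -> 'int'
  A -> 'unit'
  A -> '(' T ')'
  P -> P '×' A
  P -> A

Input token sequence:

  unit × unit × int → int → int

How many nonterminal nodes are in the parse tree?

[T [P [P [P [A unit]] × [A unit]] × [A int]] → [T [P [A int]] → [T [P [A int]]]]]

13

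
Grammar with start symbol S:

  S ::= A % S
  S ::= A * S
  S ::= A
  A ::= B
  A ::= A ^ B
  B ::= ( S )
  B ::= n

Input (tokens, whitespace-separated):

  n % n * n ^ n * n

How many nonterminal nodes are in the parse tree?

14

[S [A [B n]] % [S [A [B n]] * [S [A [A [B n]] ^ [B n]] * [S [A [B n]]]]]]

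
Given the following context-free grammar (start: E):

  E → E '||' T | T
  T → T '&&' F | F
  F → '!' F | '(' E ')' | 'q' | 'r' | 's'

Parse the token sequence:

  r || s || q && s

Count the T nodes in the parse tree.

4

[E [E [E [T [F r]]] || [T [F s]]] || [T [T [F q]] && [F s]]]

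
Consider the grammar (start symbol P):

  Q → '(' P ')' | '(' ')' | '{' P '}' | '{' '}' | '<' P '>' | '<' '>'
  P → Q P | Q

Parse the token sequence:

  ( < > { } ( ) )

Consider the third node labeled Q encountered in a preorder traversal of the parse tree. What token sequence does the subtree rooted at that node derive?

[P [Q ( [P [Q < >] [P [Q { }] [P [Q ( )]]]] )]]

{ }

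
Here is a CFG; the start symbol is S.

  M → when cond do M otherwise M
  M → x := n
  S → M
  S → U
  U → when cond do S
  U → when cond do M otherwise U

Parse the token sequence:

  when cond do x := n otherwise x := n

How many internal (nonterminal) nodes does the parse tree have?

4

[S [M when cond do [M x := n] otherwise [M x := n]]]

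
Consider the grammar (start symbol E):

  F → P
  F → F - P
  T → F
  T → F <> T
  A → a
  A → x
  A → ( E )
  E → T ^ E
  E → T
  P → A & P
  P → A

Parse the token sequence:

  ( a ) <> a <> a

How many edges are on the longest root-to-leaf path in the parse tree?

[E [T [F [P [A ( [E [T [F [P [A a]]]]] )]]] <> [T [F [P [A a]]] <> [T [F [P [A a]]]]]]]

10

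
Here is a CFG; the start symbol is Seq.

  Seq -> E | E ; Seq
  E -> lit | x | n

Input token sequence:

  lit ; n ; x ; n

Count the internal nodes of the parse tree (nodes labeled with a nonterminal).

8

[Seq [E lit] ; [Seq [E n] ; [Seq [E x] ; [Seq [E n]]]]]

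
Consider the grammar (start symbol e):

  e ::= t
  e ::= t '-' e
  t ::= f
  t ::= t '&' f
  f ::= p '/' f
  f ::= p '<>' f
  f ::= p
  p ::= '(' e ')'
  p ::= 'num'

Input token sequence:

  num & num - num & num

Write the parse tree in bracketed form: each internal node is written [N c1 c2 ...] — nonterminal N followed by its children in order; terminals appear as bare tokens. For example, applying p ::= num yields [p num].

[e [t [t [f [p num]]] & [f [p num]]] - [e [t [t [f [p num]]] & [f [p num]]]]]

e
t - e
t & f - e
f & f - e
p & f - e
num & f - e
num & p - e
num & num - e
num & num - t
num & num - t & f
num & num - f & f
num & num - p & f
num & num - num & f
num & num - num & p
num & num - num & num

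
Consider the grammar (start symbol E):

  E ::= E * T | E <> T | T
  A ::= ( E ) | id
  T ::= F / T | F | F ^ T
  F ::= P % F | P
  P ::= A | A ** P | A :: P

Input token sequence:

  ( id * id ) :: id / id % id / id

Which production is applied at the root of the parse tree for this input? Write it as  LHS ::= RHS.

E ::= T

[E [T [F [P [A ( [E [E [T [F [P [A id]]]]] * [T [F [P [A id]]]]] )] :: [P [A id]]]] / [T [F [P [A id]] % [F [P [A id]]]] / [T [F [P [A id]]]]]]]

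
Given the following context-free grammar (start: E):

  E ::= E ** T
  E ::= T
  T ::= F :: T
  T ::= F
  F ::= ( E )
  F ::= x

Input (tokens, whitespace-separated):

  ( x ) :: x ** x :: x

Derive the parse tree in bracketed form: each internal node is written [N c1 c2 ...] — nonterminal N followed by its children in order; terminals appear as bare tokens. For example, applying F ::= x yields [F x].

[E [E [T [F ( [E [T [F x]]] )] :: [T [F x]]]] ** [T [F x] :: [T [F x]]]]

E
E ** T
T ** T
F :: T ** T
( E ) :: T ** T
( T ) :: T ** T
( F ) :: T ** T
( x ) :: T ** T
( x ) :: F ** T
( x ) :: x ** T
( x ) :: x ** F :: T
( x ) :: x ** x :: T
( x ) :: x ** x :: F
( x ) :: x ** x :: x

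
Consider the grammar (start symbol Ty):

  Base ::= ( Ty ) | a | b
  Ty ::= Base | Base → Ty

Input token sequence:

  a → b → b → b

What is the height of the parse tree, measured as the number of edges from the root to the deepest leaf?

5

[Ty [Base a] → [Ty [Base b] → [Ty [Base b] → [Ty [Base b]]]]]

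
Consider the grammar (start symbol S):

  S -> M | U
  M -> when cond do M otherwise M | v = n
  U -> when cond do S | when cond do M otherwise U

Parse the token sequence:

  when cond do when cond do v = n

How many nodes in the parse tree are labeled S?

[S [U when cond do [S [U when cond do [S [M v = n]]]]]]

3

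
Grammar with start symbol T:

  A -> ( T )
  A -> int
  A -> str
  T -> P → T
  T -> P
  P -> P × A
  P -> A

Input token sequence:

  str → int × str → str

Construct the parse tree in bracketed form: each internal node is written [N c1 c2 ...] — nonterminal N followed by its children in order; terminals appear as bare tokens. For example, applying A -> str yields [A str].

T
P → T
A → T
str → T
str → P → T
str → P × A → T
str → A × A → T
str → int × A → T
str → int × str → T
str → int × str → P
str → int × str → A
str → int × str → str

[T [P [A str]] → [T [P [P [A int]] × [A str]] → [T [P [A str]]]]]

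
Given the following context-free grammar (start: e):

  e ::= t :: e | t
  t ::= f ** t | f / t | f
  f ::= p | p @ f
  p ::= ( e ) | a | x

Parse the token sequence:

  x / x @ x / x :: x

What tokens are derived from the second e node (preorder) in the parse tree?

x

[e [t [f [p x]] / [t [f [p x] @ [f [p x]]] / [t [f [p x]]]]] :: [e [t [f [p x]]]]]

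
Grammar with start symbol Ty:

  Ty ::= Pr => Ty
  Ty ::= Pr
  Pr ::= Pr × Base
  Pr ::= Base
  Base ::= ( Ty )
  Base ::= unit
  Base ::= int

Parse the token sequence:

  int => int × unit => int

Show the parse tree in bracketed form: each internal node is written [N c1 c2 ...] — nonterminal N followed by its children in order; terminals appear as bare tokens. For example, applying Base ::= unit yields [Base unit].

Ty
Pr => Ty
Base => Ty
int => Ty
int => Pr => Ty
int => Pr × Base => Ty
int => Base × Base => Ty
int => int × Base => Ty
int => int × unit => Ty
int => int × unit => Pr
int => int × unit => Base
int => int × unit => int

[Ty [Pr [Base int]] => [Ty [Pr [Pr [Base int]] × [Base unit]] => [Ty [Pr [Base int]]]]]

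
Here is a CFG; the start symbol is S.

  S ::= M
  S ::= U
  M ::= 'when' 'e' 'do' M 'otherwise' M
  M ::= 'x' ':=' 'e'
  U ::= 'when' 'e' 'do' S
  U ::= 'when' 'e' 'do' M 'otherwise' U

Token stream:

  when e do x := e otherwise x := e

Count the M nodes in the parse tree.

[S [M when e do [M x := e] otherwise [M x := e]]]

3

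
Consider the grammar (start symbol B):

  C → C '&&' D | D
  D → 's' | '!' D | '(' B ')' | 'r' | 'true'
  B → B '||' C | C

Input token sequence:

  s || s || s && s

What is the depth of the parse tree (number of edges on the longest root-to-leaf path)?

5

[B [B [B [C [D s]]] || [C [D s]]] || [C [C [D s]] && [D s]]]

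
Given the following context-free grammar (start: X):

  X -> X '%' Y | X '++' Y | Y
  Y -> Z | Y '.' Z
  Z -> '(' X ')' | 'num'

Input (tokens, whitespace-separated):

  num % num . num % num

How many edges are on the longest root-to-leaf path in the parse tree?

[X [X [X [Y [Z num]]] % [Y [Y [Z num]] . [Z num]]] % [Y [Z num]]]

5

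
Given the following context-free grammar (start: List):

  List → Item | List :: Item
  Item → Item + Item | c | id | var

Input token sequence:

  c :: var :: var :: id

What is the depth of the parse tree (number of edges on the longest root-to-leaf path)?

5

[List [List [List [List [Item c]] :: [Item var]] :: [Item var]] :: [Item id]]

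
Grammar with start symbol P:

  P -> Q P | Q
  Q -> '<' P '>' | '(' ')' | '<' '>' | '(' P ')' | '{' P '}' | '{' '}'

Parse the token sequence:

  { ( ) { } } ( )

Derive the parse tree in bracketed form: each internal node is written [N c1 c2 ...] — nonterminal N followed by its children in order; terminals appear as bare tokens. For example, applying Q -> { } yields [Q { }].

P
Q P
{ P } P
{ Q P } P
{ ( ) P } P
{ ( ) Q } P
{ ( ) { } } P
{ ( ) { } } Q
{ ( ) { } } ( )

[P [Q { [P [Q ( )] [P [Q { }]]] }] [P [Q ( )]]]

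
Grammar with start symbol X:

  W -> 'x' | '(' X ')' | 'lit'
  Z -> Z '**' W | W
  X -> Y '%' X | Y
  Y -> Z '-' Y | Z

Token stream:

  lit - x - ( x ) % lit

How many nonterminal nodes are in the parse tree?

18

[X [Y [Z [W lit]] - [Y [Z [W x]] - [Y [Z [W ( [X [Y [Z [W x]]]] )]]]]] % [X [Y [Z [W lit]]]]]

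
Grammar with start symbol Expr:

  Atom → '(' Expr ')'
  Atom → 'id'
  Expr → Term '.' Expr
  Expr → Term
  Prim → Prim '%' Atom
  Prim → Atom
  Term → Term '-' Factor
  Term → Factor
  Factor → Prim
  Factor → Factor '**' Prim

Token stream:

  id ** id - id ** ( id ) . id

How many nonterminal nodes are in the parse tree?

[Expr [Term [Term [Factor [Factor [Prim [Atom id]]] ** [Prim [Atom id]]]] - [Factor [Factor [Prim [Atom id]]] ** [Prim [Atom ( [Expr [Term [Factor [Prim [Atom id]]]]] )]]]] . [Expr [Term [Factor [Prim [Atom id]]]]]]

25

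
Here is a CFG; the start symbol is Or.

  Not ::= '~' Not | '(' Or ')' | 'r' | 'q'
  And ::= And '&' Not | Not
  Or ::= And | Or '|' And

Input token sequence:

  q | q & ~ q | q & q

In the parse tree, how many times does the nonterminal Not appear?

6

[Or [Or [Or [And [Not q]]] | [And [And [Not q]] & [Not ~ [Not q]]]] | [And [And [Not q]] & [Not q]]]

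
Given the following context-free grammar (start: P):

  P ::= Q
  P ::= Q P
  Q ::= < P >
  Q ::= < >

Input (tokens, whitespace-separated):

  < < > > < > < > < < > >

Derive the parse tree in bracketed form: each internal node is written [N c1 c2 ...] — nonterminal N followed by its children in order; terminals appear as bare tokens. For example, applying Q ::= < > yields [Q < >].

[P [Q < [P [Q < >]] >] [P [Q < >] [P [Q < >] [P [Q < [P [Q < >]] >]]]]]

P
Q P
< P > P
< Q > P
< < > > P
< < > > Q P
< < > > < > P
< < > > < > Q P
< < > > < > < > P
< < > > < > < > Q
< < > > < > < > < P >
< < > > < > < > < Q >
< < > > < > < > < < > >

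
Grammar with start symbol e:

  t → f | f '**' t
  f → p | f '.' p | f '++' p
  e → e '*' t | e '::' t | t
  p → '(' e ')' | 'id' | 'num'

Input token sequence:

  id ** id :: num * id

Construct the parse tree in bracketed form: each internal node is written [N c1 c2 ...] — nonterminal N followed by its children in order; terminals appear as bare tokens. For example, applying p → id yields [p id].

[e [e [e [t [f [p id]] ** [t [f [p id]]]]] :: [t [f [p num]]]] * [t [f [p id]]]]

e
e * t
e :: t * t
t :: t * t
f ** t :: t * t
p ** t :: t * t
id ** t :: t * t
id ** f :: t * t
id ** p :: t * t
id ** id :: t * t
id ** id :: f * t
id ** id :: p * t
id ** id :: num * t
id ** id :: num * f
id ** id :: num * p
id ** id :: num * id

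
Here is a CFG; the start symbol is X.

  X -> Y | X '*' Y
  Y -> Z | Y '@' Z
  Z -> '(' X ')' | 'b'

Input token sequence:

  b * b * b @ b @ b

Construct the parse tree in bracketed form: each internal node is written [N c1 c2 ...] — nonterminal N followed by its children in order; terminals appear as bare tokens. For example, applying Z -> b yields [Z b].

[X [X [X [Y [Z b]]] * [Y [Z b]]] * [Y [Y [Y [Z b]] @ [Z b]] @ [Z b]]]

X
X * Y
X * Y * Y
Y * Y * Y
Z * Y * Y
b * Y * Y
b * Z * Y
b * b * Y
b * b * Y @ Z
b * b * Y @ Z @ Z
b * b * Z @ Z @ Z
b * b * b @ Z @ Z
b * b * b @ b @ Z
b * b * b @ b @ b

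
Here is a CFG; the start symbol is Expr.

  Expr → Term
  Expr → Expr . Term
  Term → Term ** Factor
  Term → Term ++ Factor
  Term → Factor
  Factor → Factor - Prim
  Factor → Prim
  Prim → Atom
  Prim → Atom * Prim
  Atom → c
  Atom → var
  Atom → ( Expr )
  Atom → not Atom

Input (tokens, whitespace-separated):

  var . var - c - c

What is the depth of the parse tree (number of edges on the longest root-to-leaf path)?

7

[Expr [Expr [Term [Factor [Prim [Atom var]]]]] . [Term [Factor [Factor [Factor [Prim [Atom var]]] - [Prim [Atom c]]] - [Prim [Atom c]]]]]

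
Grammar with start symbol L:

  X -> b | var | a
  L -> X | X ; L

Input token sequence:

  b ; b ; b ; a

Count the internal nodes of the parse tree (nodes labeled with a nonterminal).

8

[L [X b] ; [L [X b] ; [L [X b] ; [L [X a]]]]]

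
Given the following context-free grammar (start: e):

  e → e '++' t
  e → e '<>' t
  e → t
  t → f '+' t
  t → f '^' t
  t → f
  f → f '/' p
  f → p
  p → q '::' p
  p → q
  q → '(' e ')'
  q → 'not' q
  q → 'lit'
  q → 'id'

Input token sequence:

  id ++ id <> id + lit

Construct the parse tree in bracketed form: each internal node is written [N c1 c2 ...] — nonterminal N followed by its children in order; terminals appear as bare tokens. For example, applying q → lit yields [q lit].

[e [e [e [t [f [p [q id]]]]] ++ [t [f [p [q id]]]]] <> [t [f [p [q id]]] + [t [f [p [q lit]]]]]]

e
e <> t
e ++ t <> t
t ++ t <> t
f ++ t <> t
p ++ t <> t
q ++ t <> t
id ++ t <> t
id ++ f <> t
id ++ p <> t
id ++ q <> t
id ++ id <> t
id ++ id <> f + t
id ++ id <> p + t
id ++ id <> q + t
id ++ id <> id + t
id ++ id <> id + f
id ++ id <> id + p
id ++ id <> id + q
id ++ id <> id + lit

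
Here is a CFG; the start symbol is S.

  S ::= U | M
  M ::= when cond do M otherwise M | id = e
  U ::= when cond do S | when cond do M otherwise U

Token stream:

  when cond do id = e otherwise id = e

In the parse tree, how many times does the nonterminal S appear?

[S [M when cond do [M id = e] otherwise [M id = e]]]

1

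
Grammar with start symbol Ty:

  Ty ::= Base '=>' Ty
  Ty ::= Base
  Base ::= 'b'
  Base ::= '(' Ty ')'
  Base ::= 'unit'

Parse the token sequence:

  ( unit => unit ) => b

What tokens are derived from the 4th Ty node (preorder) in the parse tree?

[Ty [Base ( [Ty [Base unit] => [Ty [Base unit]]] )] => [Ty [Base b]]]

b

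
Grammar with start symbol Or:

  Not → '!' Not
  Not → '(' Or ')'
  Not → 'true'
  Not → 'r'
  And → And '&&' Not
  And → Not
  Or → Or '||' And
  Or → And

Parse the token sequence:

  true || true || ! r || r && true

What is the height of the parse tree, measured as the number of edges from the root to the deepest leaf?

[Or [Or [Or [Or [And [Not true]]] || [And [Not true]]] || [And [Not ! [Not r]]]] || [And [And [Not r]] && [Not true]]]

6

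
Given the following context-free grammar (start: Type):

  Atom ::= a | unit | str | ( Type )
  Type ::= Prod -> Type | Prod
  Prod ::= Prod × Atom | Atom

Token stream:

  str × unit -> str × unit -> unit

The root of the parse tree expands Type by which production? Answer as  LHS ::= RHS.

[Type [Prod [Prod [Atom str]] × [Atom unit]] -> [Type [Prod [Prod [Atom str]] × [Atom unit]] -> [Type [Prod [Atom unit]]]]]

Type ::= Prod -> Type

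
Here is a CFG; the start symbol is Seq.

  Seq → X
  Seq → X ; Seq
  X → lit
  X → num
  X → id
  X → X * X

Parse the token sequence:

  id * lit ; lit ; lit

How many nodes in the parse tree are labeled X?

5

[Seq [X [X id] * [X lit]] ; [Seq [X lit] ; [Seq [X lit]]]]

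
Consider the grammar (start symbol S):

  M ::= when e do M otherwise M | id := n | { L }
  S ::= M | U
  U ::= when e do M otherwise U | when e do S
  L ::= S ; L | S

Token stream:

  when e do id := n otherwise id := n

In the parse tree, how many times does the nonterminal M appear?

3

[S [M when e do [M id := n] otherwise [M id := n]]]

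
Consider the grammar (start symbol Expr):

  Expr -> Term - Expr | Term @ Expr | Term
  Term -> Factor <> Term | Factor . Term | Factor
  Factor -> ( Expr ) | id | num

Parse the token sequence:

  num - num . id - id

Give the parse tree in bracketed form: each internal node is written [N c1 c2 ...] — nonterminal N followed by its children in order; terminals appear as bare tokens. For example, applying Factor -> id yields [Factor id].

Expr
Term - Expr
Factor - Expr
num - Expr
num - Term - Expr
num - Factor . Term - Expr
num - num . Term - Expr
num - num . Factor - Expr
num - num . id - Expr
num - num . id - Term
num - num . id - Factor
num - num . id - id

[Expr [Term [Factor num]] - [Expr [Term [Factor num] . [Term [Factor id]]] - [Expr [Term [Factor id]]]]]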